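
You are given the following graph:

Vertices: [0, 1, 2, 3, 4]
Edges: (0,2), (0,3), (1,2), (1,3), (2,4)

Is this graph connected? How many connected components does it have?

Checking connectivity: the graph has 1 connected component(s).
All vertices are reachable from each other. The graph IS connected.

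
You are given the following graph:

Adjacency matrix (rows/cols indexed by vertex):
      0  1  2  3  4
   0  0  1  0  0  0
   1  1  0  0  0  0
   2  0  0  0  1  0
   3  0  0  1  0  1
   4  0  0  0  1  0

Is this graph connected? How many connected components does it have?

Checking connectivity: the graph has 2 connected component(s).
Components: [[0, 1], [2, 3, 4]]. The graph is NOT connected.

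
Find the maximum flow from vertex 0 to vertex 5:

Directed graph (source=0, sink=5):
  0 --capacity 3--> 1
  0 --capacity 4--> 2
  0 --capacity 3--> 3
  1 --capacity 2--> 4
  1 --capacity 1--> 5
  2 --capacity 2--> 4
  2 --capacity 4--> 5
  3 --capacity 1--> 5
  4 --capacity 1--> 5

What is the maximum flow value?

Computing max flow:
  Flow on (0->1): 2/3
  Flow on (0->2): 4/4
  Flow on (0->3): 1/3
  Flow on (1->4): 1/2
  Flow on (1->5): 1/1
  Flow on (2->5): 4/4
  Flow on (3->5): 1/1
  Flow on (4->5): 1/1
Maximum flow = 7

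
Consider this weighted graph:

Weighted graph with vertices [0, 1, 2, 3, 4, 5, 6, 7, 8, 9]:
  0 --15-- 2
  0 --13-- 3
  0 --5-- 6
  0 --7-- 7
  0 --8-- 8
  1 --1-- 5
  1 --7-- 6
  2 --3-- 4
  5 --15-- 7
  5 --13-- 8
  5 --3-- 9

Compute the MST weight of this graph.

Applying Kruskal's algorithm (sort edges by weight, add if no cycle):
  Add (1,5) w=1
  Add (2,4) w=3
  Add (5,9) w=3
  Add (0,6) w=5
  Add (0,7) w=7
  Add (1,6) w=7
  Add (0,8) w=8
  Add (0,3) w=13
  Skip (5,8) w=13 (creates cycle)
  Add (0,2) w=15
  Skip (5,7) w=15 (creates cycle)
MST weight = 62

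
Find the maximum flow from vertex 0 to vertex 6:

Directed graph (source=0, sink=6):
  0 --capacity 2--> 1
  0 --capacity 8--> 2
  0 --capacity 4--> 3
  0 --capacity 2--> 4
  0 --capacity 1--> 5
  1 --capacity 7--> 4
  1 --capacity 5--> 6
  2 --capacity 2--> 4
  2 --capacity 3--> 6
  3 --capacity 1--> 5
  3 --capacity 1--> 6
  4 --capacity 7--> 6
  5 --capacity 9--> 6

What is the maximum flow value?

Computing max flow:
  Flow on (0->1): 2/2
  Flow on (0->2): 5/8
  Flow on (0->3): 2/4
  Flow on (0->4): 2/2
  Flow on (0->5): 1/1
  Flow on (1->6): 2/5
  Flow on (2->4): 2/2
  Flow on (2->6): 3/3
  Flow on (3->5): 1/1
  Flow on (3->6): 1/1
  Flow on (4->6): 4/7
  Flow on (5->6): 2/9
Maximum flow = 12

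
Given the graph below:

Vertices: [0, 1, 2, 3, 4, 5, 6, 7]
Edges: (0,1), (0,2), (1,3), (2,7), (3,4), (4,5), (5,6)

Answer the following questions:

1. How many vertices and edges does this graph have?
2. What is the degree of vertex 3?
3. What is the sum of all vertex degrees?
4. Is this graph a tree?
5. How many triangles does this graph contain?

Count: 8 vertices, 7 edges.
Vertex 3 has neighbors [1, 4], degree = 2.
Handshaking lemma: 2 * 7 = 14.
A graph is a tree iff it is connected and has exactly n-1 edges. This graph is connected (all 8 vertices in one component) and has 8-1 = 7 edges. It is a tree.
Number of triangles = 0.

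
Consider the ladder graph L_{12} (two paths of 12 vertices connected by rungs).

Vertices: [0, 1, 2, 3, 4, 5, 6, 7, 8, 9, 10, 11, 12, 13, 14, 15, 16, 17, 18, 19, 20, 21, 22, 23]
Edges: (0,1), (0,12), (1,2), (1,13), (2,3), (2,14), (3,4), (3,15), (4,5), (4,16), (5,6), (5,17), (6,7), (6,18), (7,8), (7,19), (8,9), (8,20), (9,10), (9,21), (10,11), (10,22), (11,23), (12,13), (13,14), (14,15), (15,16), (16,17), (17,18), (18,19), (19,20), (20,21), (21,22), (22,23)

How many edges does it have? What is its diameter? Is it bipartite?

Ladder graph L_{12}: 12 rungs + 2 * (12-1) path edges = 12 + 22 = 34 edges.
Diameter = 12.
Ladder graphs are bipartite (alternating coloring along each path).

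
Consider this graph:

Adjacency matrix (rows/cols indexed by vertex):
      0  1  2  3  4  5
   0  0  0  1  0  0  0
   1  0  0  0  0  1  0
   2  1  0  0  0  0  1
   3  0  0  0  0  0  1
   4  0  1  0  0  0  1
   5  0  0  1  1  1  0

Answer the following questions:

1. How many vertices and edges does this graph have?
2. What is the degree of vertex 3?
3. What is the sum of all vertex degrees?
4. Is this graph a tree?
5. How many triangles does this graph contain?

Count: 6 vertices, 5 edges.
Vertex 3 has neighbors [5], degree = 1.
Handshaking lemma: 2 * 5 = 10.
A graph is a tree iff it is connected and has exactly n-1 edges. This graph is connected (all 6 vertices in one component) and has 6-1 = 5 edges. It is a tree.
Number of triangles = 0.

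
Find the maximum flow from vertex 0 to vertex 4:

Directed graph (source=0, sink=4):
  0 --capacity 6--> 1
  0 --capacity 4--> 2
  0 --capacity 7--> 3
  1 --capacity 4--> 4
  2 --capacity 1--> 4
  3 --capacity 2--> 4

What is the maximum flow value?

Computing max flow:
  Flow on (0->1): 4/6
  Flow on (0->2): 1/4
  Flow on (0->3): 2/7
  Flow on (1->4): 4/4
  Flow on (2->4): 1/1
  Flow on (3->4): 2/2
Maximum flow = 7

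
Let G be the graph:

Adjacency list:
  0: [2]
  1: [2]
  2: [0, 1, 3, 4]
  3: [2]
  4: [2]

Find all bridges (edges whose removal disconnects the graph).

A bridge is an edge whose removal increases the number of connected components.
Bridges found: (0,2), (1,2), (2,3), (2,4)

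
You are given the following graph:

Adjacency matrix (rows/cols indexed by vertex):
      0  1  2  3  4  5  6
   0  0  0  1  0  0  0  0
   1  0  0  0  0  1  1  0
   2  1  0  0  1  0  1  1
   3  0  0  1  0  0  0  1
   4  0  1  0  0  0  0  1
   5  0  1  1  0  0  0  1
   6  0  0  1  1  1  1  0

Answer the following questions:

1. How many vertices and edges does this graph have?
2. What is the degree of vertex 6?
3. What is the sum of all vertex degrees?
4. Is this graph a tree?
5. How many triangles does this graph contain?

Count: 7 vertices, 9 edges.
Vertex 6 has neighbors [2, 3, 4, 5], degree = 4.
Handshaking lemma: 2 * 9 = 18.
A tree on 7 vertices has 6 edges. This graph has 9 edges (3 extra). Not a tree.
Number of triangles = 2.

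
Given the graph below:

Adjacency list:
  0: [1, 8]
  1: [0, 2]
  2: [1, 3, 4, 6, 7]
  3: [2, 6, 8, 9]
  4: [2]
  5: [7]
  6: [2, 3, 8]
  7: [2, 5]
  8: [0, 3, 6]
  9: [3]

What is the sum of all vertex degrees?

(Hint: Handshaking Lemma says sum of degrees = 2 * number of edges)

Count edges: 12 edges.
By Handshaking Lemma: sum of degrees = 2 * 12 = 24.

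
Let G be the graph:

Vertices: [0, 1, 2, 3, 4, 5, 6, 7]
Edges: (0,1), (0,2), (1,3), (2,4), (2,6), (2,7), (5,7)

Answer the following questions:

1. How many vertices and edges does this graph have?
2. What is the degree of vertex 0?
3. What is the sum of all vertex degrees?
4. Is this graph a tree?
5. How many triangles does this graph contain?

Count: 8 vertices, 7 edges.
Vertex 0 has neighbors [1, 2], degree = 2.
Handshaking lemma: 2 * 7 = 14.
A graph is a tree iff it is connected and has exactly n-1 edges. This graph is connected (all 8 vertices in one component) and has 8-1 = 7 edges. It is a tree.
Number of triangles = 0.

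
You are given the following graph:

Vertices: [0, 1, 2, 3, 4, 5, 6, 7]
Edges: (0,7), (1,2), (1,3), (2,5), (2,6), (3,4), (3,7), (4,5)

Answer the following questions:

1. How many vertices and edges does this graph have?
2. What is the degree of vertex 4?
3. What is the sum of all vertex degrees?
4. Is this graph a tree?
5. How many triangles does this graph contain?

Count: 8 vertices, 8 edges.
Vertex 4 has neighbors [3, 5], degree = 2.
Handshaking lemma: 2 * 8 = 16.
A tree on 8 vertices has 7 edges. This graph has 8 edges (1 extra). Not a tree.
Number of triangles = 0.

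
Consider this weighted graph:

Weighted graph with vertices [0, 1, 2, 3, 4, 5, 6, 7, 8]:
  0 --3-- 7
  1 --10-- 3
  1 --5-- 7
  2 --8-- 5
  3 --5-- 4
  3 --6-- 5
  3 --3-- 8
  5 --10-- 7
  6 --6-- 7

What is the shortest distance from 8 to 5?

Using Dijkstra's algorithm from vertex 8:
Shortest path: 8 -> 3 -> 5
Total weight: 3 + 6 = 9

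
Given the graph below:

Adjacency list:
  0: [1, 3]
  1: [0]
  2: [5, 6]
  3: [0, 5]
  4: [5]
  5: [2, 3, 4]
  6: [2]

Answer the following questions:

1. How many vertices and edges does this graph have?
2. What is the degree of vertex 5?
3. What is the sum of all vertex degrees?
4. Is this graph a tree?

Count: 7 vertices, 6 edges.
Vertex 5 has neighbors [2, 3, 4], degree = 3.
Handshaking lemma: 2 * 6 = 12.
A graph is a tree iff it is connected and has exactly n-1 edges. This graph is connected (all 7 vertices in one component) and has 7-1 = 6 edges. It is a tree.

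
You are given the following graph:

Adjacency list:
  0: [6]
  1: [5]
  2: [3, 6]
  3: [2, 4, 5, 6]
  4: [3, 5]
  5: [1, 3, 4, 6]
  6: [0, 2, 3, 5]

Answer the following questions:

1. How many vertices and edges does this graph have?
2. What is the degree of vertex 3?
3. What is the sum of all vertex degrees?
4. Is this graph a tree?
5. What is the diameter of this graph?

Count: 7 vertices, 9 edges.
Vertex 3 has neighbors [2, 4, 5, 6], degree = 4.
Handshaking lemma: 2 * 9 = 18.
A tree on 7 vertices has 6 edges. This graph has 9 edges (3 extra). Not a tree.
Diameter (longest shortest path) = 3.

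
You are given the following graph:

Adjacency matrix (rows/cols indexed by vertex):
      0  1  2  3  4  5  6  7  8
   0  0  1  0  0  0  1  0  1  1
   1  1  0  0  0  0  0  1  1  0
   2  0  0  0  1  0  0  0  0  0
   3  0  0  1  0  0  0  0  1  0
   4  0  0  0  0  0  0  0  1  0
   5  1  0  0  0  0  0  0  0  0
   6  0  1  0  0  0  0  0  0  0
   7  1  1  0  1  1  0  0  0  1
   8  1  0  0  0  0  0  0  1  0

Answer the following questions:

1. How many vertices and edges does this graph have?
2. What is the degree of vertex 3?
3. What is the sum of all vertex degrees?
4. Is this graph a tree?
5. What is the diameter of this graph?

Count: 9 vertices, 10 edges.
Vertex 3 has neighbors [2, 7], degree = 2.
Handshaking lemma: 2 * 10 = 20.
A tree on 9 vertices has 8 edges. This graph has 10 edges (2 extra). Not a tree.
Diameter (longest shortest path) = 4.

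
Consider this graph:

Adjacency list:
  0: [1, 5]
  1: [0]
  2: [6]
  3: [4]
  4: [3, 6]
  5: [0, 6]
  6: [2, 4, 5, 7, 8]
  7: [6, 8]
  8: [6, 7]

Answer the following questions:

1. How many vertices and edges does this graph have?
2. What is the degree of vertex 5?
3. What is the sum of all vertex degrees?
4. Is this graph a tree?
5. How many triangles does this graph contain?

Count: 9 vertices, 9 edges.
Vertex 5 has neighbors [0, 6], degree = 2.
Handshaking lemma: 2 * 9 = 18.
A tree on 9 vertices has 8 edges. This graph has 9 edges (1 extra). Not a tree.
Number of triangles = 1.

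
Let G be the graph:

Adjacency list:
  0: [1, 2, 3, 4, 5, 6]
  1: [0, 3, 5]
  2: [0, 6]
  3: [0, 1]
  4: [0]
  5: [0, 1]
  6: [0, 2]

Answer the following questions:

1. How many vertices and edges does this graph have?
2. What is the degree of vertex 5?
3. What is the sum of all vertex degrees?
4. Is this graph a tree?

Count: 7 vertices, 9 edges.
Vertex 5 has neighbors [0, 1], degree = 2.
Handshaking lemma: 2 * 9 = 18.
A tree on 7 vertices has 6 edges. This graph has 9 edges (3 extra). Not a tree.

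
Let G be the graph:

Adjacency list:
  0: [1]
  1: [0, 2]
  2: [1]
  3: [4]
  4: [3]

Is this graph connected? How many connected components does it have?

Checking connectivity: the graph has 2 connected component(s).
Components: [[0, 1, 2], [3, 4]]. The graph is NOT connected.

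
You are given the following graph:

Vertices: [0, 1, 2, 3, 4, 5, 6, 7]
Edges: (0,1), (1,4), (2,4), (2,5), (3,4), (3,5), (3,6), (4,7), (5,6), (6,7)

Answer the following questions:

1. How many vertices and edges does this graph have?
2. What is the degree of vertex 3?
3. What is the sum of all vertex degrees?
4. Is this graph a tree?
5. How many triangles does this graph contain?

Count: 8 vertices, 10 edges.
Vertex 3 has neighbors [4, 5, 6], degree = 3.
Handshaking lemma: 2 * 10 = 20.
A tree on 8 vertices has 7 edges. This graph has 10 edges (3 extra). Not a tree.
Number of triangles = 1.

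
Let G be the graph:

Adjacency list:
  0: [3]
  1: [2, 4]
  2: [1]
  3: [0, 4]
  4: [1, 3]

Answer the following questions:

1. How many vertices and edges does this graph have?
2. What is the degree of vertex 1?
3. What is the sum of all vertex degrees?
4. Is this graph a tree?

Count: 5 vertices, 4 edges.
Vertex 1 has neighbors [2, 4], degree = 2.
Handshaking lemma: 2 * 4 = 8.
A graph is a tree iff it is connected and has exactly n-1 edges. This graph is connected (all 5 vertices in one component) and has 5-1 = 4 edges. It is a tree.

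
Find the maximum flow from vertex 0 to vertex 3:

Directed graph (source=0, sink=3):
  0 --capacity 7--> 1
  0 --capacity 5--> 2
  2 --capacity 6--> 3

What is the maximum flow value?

Computing max flow:
  Flow on (0->2): 5/5
  Flow on (2->3): 5/6
Maximum flow = 5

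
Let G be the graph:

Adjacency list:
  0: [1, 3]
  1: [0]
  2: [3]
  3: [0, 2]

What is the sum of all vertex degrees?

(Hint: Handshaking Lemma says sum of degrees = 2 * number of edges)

Count edges: 3 edges.
By Handshaking Lemma: sum of degrees = 2 * 3 = 6.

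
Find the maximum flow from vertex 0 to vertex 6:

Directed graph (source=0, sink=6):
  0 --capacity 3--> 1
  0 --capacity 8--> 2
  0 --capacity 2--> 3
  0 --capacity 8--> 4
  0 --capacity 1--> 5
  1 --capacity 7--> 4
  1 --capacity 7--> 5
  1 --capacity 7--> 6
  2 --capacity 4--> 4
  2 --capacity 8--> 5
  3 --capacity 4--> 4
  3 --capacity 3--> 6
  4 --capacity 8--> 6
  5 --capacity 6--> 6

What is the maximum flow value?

Computing max flow:
  Flow on (0->1): 3/3
  Flow on (0->2): 8/8
  Flow on (0->3): 2/2
  Flow on (0->4): 5/8
  Flow on (0->5): 1/1
  Flow on (1->6): 3/7
  Flow on (2->4): 3/4
  Flow on (2->5): 5/8
  Flow on (3->6): 2/3
  Flow on (4->6): 8/8
  Flow on (5->6): 6/6
Maximum flow = 19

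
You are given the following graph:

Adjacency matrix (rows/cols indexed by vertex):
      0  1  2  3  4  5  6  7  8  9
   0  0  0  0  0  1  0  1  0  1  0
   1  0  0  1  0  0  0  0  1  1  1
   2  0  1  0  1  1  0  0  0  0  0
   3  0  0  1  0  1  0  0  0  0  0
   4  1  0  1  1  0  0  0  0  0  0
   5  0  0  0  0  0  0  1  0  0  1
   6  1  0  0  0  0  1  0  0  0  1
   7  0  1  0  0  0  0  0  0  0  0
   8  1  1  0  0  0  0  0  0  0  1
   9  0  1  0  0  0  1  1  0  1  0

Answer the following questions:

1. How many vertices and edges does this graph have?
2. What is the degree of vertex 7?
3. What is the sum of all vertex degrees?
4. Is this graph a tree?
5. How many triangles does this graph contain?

Count: 10 vertices, 14 edges.
Vertex 7 has neighbors [1], degree = 1.
Handshaking lemma: 2 * 14 = 28.
A tree on 10 vertices has 9 edges. This graph has 14 edges (5 extra). Not a tree.
Number of triangles = 3.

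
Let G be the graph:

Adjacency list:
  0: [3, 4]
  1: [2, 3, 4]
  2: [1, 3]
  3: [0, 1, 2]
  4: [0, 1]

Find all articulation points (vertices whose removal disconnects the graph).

No articulation points. The graph is biconnected.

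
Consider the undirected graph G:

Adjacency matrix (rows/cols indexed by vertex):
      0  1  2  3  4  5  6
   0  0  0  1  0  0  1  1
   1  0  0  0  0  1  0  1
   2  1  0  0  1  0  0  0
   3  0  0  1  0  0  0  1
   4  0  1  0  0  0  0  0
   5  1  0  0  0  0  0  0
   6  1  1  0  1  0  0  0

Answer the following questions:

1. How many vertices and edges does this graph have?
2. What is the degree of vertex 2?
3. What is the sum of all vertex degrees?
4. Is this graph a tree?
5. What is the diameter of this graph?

Count: 7 vertices, 7 edges.
Vertex 2 has neighbors [0, 3], degree = 2.
Handshaking lemma: 2 * 7 = 14.
A tree on 7 vertices has 6 edges. This graph has 7 edges (1 extra). Not a tree.
Diameter (longest shortest path) = 4.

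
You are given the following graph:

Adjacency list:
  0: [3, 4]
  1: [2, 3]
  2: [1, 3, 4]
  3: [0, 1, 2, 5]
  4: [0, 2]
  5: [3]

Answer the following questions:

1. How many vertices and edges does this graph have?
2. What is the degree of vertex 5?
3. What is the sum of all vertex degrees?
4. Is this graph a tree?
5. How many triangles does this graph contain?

Count: 6 vertices, 7 edges.
Vertex 5 has neighbors [3], degree = 1.
Handshaking lemma: 2 * 7 = 14.
A tree on 6 vertices has 5 edges. This graph has 7 edges (2 extra). Not a tree.
Number of triangles = 1.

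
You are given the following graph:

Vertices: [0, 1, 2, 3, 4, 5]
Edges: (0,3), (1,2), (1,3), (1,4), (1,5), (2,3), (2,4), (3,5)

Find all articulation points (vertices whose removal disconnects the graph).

An articulation point is a vertex whose removal disconnects the graph.
Articulation points: [3]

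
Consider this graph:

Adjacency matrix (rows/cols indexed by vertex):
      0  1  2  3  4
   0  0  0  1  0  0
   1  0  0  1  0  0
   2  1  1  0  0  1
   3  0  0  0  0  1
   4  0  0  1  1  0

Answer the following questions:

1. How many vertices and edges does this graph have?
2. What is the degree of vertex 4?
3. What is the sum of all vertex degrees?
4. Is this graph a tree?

Count: 5 vertices, 4 edges.
Vertex 4 has neighbors [2, 3], degree = 2.
Handshaking lemma: 2 * 4 = 8.
A graph is a tree iff it is connected and has exactly n-1 edges. This graph is connected (all 5 vertices in one component) and has 5-1 = 4 edges. It is a tree.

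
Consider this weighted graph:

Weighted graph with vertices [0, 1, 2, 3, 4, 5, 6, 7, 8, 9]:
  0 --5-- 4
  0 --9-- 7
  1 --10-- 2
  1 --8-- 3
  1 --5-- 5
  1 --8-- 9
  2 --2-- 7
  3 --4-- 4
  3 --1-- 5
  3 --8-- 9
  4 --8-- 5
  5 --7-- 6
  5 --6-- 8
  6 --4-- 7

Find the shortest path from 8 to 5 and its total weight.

Using Dijkstra's algorithm from vertex 8:
Shortest path: 8 -> 5
Total weight: 6 = 6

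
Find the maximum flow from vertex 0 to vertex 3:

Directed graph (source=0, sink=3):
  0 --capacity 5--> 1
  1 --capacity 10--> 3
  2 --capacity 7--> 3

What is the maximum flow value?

Computing max flow:
  Flow on (0->1): 5/5
  Flow on (1->3): 5/10
Maximum flow = 5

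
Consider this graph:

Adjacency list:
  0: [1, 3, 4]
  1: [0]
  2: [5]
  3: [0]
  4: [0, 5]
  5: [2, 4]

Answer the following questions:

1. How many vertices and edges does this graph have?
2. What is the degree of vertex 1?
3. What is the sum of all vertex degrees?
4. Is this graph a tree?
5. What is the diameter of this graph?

Count: 6 vertices, 5 edges.
Vertex 1 has neighbors [0], degree = 1.
Handshaking lemma: 2 * 5 = 10.
A graph is a tree iff it is connected and has exactly n-1 edges. This graph is connected (all 6 vertices in one component) and has 6-1 = 5 edges. It is a tree.
Diameter (longest shortest path) = 4.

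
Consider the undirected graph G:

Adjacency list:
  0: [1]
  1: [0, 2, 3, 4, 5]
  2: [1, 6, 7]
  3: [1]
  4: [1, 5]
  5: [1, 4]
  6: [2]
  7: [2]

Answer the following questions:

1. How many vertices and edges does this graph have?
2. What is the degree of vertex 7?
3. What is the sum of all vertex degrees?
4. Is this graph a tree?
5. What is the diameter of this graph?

Count: 8 vertices, 8 edges.
Vertex 7 has neighbors [2], degree = 1.
Handshaking lemma: 2 * 8 = 16.
A tree on 8 vertices has 7 edges. This graph has 8 edges (1 extra). Not a tree.
Diameter (longest shortest path) = 3.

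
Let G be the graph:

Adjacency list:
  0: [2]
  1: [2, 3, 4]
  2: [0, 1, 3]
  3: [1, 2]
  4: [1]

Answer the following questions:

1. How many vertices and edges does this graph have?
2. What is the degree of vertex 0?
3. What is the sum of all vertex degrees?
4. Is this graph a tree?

Count: 5 vertices, 5 edges.
Vertex 0 has neighbors [2], degree = 1.
Handshaking lemma: 2 * 5 = 10.
A tree on 5 vertices has 4 edges. This graph has 5 edges (1 extra). Not a tree.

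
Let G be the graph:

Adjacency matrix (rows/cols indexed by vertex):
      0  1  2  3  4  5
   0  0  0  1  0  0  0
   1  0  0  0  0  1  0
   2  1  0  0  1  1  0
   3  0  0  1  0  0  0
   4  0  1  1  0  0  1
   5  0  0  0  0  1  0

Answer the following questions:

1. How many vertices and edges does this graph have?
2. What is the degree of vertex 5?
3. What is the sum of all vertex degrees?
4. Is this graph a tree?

Count: 6 vertices, 5 edges.
Vertex 5 has neighbors [4], degree = 1.
Handshaking lemma: 2 * 5 = 10.
A graph is a tree iff it is connected and has exactly n-1 edges. This graph is connected (all 6 vertices in one component) and has 6-1 = 5 edges. It is a tree.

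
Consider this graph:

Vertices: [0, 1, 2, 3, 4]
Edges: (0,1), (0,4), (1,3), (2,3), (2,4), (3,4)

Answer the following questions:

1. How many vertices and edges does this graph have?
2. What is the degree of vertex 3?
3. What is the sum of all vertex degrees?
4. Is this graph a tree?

Count: 5 vertices, 6 edges.
Vertex 3 has neighbors [1, 2, 4], degree = 3.
Handshaking lemma: 2 * 6 = 12.
A tree on 5 vertices has 4 edges. This graph has 6 edges (2 extra). Not a tree.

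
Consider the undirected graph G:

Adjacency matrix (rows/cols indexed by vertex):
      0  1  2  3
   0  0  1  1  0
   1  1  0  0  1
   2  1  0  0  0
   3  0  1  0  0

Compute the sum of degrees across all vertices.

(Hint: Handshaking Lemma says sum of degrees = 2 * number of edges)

Count edges: 3 edges.
By Handshaking Lemma: sum of degrees = 2 * 3 = 6.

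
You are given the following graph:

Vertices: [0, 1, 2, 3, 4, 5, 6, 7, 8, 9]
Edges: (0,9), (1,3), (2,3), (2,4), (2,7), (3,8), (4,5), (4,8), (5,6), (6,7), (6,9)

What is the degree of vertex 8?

Vertex 8 has neighbors [3, 4], so deg(8) = 2.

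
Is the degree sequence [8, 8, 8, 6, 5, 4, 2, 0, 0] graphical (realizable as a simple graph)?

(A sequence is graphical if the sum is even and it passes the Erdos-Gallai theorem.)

Sum of degrees = 41. Sum is odd, so the sequence is NOT graphical.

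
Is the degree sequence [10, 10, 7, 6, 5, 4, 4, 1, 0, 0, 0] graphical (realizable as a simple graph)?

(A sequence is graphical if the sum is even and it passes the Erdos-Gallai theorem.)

Sum of degrees = 47. Sum is odd, so the sequence is NOT graphical.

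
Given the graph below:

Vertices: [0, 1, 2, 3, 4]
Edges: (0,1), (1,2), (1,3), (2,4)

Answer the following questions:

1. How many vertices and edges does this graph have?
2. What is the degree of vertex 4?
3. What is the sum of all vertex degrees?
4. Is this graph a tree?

Count: 5 vertices, 4 edges.
Vertex 4 has neighbors [2], degree = 1.
Handshaking lemma: 2 * 4 = 8.
A graph is a tree iff it is connected and has exactly n-1 edges. This graph is connected (all 5 vertices in one component) and has 5-1 = 4 edges. It is a tree.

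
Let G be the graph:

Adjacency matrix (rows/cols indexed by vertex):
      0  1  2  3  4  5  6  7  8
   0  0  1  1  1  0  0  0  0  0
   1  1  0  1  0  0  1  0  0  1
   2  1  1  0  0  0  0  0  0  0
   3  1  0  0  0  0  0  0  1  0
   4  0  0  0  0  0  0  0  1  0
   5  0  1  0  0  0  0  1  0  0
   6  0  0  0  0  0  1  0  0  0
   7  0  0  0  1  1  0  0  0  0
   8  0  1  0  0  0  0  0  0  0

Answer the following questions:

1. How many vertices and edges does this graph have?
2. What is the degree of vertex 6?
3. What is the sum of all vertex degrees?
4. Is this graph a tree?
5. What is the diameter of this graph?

Count: 9 vertices, 9 edges.
Vertex 6 has neighbors [5], degree = 1.
Handshaking lemma: 2 * 9 = 18.
A tree on 9 vertices has 8 edges. This graph has 9 edges (1 extra). Not a tree.
Diameter (longest shortest path) = 6.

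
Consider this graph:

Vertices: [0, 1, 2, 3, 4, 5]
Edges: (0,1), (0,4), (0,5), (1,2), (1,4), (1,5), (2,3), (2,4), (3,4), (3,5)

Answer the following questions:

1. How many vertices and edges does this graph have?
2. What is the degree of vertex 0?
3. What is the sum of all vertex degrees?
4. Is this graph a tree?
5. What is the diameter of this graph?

Count: 6 vertices, 10 edges.
Vertex 0 has neighbors [1, 4, 5], degree = 3.
Handshaking lemma: 2 * 10 = 20.
A tree on 6 vertices has 5 edges. This graph has 10 edges (5 extra). Not a tree.
Diameter (longest shortest path) = 2.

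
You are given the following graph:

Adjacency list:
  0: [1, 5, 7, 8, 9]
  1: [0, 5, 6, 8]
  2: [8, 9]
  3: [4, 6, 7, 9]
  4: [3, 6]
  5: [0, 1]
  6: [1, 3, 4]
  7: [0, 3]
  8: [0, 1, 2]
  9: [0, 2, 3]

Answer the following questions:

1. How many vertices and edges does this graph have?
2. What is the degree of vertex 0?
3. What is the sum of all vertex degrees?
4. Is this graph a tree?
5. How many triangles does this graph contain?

Count: 10 vertices, 15 edges.
Vertex 0 has neighbors [1, 5, 7, 8, 9], degree = 5.
Handshaking lemma: 2 * 15 = 30.
A tree on 10 vertices has 9 edges. This graph has 15 edges (6 extra). Not a tree.
Number of triangles = 3.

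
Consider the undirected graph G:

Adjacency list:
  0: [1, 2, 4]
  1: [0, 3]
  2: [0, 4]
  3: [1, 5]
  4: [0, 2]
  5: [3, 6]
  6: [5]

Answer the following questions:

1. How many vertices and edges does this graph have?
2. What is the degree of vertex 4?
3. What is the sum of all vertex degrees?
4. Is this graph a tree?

Count: 7 vertices, 7 edges.
Vertex 4 has neighbors [0, 2], degree = 2.
Handshaking lemma: 2 * 7 = 14.
A tree on 7 vertices has 6 edges. This graph has 7 edges (1 extra). Not a tree.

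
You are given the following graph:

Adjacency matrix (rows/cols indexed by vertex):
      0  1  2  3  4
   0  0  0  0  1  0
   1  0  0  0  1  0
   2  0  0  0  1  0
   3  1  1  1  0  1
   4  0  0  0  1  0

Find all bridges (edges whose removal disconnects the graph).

A bridge is an edge whose removal increases the number of connected components.
Bridges found: (0,3), (1,3), (2,3), (3,4)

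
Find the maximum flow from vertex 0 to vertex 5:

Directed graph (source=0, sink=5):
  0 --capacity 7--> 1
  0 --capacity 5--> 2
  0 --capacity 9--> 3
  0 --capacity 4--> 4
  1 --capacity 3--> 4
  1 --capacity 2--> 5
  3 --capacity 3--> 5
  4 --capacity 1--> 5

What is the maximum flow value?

Computing max flow:
  Flow on (0->1): 3/7
  Flow on (0->3): 3/9
  Flow on (1->4): 1/3
  Flow on (1->5): 2/2
  Flow on (3->5): 3/3
  Flow on (4->5): 1/1
Maximum flow = 6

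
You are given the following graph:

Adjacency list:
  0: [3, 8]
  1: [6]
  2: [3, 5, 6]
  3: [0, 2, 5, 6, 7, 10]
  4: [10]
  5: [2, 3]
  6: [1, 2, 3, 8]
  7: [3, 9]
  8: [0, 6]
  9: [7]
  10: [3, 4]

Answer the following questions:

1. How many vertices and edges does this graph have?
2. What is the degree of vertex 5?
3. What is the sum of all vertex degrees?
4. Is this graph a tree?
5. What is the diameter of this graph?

Count: 11 vertices, 13 edges.
Vertex 5 has neighbors [2, 3], degree = 2.
Handshaking lemma: 2 * 13 = 26.
A tree on 11 vertices has 10 edges. This graph has 13 edges (3 extra). Not a tree.
Diameter (longest shortest path) = 4.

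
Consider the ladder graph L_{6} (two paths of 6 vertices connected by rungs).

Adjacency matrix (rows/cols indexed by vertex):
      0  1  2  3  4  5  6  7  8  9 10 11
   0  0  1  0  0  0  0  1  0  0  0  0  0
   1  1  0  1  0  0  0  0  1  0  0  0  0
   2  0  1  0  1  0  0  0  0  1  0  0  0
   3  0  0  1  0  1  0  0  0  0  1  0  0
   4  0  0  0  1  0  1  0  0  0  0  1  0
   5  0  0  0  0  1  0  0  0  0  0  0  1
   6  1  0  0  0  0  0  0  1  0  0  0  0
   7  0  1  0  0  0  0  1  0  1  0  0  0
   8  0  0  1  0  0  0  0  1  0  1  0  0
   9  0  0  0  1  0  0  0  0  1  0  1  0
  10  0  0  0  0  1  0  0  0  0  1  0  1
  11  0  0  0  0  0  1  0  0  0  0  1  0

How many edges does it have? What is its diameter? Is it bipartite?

Ladder graph L_{6}: 6 rungs + 2 * (6-1) path edges = 6 + 10 = 16 edges.
Diameter = 6.
Ladder graphs are bipartite (alternating coloring along each path).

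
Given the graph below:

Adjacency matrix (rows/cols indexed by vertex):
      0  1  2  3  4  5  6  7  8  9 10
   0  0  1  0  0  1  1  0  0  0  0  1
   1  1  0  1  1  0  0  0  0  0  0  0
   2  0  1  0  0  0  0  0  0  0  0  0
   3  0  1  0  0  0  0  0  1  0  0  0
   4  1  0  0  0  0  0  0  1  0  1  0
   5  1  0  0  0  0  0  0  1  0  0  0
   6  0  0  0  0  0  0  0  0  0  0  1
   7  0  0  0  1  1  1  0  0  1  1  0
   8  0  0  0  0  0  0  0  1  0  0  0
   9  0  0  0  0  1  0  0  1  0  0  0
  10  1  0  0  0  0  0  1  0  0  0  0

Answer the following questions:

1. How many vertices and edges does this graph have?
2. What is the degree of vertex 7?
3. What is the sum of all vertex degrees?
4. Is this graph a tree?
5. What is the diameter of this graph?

Count: 11 vertices, 13 edges.
Vertex 7 has neighbors [3, 4, 5, 8, 9], degree = 5.
Handshaking lemma: 2 * 13 = 26.
A tree on 11 vertices has 10 edges. This graph has 13 edges (3 extra). Not a tree.
Diameter (longest shortest path) = 5.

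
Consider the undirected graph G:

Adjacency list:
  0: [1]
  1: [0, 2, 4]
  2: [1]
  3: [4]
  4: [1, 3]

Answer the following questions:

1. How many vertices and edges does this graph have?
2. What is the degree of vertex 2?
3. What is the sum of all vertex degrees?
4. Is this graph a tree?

Count: 5 vertices, 4 edges.
Vertex 2 has neighbors [1], degree = 1.
Handshaking lemma: 2 * 4 = 8.
A graph is a tree iff it is connected and has exactly n-1 edges. This graph is connected (all 5 vertices in one component) and has 5-1 = 4 edges. It is a tree.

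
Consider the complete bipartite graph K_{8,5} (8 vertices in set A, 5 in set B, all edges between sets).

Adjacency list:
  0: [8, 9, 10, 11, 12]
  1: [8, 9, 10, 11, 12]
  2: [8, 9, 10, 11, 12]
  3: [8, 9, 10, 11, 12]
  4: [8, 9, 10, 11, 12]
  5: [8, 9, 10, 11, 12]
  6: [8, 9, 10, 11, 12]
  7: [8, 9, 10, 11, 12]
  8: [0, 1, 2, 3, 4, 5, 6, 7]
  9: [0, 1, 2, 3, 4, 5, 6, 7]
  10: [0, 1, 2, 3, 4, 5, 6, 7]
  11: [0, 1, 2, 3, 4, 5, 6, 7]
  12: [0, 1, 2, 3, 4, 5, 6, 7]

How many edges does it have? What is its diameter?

K_{8,5} has 8 * 5 = 40 edges.
Any vertex reaches any opposite-side vertex in 1 step; same-side vertices reach in 2 steps via any opposite-side vertex.
Diameter = 2.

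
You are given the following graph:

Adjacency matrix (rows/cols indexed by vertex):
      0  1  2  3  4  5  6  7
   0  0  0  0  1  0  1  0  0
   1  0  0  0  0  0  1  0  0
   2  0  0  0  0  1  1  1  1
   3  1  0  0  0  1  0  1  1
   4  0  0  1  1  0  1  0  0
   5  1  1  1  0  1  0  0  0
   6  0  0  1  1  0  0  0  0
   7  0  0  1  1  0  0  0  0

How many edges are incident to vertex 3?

Vertex 3 has neighbors [0, 4, 6, 7], so deg(3) = 4.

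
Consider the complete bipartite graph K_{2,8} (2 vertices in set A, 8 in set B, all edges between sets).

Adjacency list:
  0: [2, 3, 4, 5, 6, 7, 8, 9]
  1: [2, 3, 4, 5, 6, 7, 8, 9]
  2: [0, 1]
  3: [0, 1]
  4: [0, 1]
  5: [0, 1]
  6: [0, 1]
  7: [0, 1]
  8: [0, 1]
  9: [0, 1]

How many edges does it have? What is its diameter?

K_{2,8} has 2 * 8 = 16 edges.
Any vertex reaches any opposite-side vertex in 1 step; same-side vertices reach in 2 steps via any opposite-side vertex.
Diameter = 2.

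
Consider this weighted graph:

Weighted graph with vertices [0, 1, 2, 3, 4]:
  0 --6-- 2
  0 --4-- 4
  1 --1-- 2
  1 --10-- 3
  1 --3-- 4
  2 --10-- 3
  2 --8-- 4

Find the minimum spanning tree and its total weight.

Applying Kruskal's algorithm (sort edges by weight, add if no cycle):
  Add (1,2) w=1
  Add (1,4) w=3
  Add (0,4) w=4
  Skip (0,2) w=6 (creates cycle)
  Skip (2,4) w=8 (creates cycle)
  Add (1,3) w=10
  Skip (2,3) w=10 (creates cycle)
MST weight = 18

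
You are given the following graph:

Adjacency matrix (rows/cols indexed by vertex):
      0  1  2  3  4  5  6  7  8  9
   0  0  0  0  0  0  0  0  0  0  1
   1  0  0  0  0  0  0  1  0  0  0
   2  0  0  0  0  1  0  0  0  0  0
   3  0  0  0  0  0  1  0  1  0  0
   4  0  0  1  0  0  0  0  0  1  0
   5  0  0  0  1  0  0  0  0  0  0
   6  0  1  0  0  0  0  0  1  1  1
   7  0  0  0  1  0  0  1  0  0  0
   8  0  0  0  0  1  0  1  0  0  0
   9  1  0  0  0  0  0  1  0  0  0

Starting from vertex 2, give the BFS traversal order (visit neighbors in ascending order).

BFS from vertex 2 (neighbors processed in ascending order):
Visit order: 2, 4, 8, 6, 1, 7, 9, 3, 0, 5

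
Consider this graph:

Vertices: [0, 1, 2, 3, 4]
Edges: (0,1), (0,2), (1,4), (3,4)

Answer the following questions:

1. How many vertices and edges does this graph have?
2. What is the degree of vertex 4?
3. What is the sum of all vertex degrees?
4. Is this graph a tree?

Count: 5 vertices, 4 edges.
Vertex 4 has neighbors [1, 3], degree = 2.
Handshaking lemma: 2 * 4 = 8.
A graph is a tree iff it is connected and has exactly n-1 edges. This graph is connected (all 5 vertices in one component) and has 5-1 = 4 edges. It is a tree.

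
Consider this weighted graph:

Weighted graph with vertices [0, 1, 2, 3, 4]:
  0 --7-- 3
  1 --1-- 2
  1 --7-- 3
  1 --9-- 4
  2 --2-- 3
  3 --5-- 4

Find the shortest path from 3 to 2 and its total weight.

Using Dijkstra's algorithm from vertex 3:
Shortest path: 3 -> 2
Total weight: 2 = 2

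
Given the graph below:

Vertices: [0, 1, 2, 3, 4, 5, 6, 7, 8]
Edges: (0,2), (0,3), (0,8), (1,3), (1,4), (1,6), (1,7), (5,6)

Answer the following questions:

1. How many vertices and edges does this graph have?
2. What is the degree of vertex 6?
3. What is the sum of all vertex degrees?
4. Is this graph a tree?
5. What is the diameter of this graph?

Count: 9 vertices, 8 edges.
Vertex 6 has neighbors [1, 5], degree = 2.
Handshaking lemma: 2 * 8 = 16.
A graph is a tree iff it is connected and has exactly n-1 edges. This graph is connected (all 9 vertices in one component) and has 9-1 = 8 edges. It is a tree.
Diameter (longest shortest path) = 5.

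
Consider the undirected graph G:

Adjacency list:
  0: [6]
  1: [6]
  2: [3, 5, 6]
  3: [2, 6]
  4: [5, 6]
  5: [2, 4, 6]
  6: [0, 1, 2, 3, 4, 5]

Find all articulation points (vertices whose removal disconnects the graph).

An articulation point is a vertex whose removal disconnects the graph.
Articulation points: [6]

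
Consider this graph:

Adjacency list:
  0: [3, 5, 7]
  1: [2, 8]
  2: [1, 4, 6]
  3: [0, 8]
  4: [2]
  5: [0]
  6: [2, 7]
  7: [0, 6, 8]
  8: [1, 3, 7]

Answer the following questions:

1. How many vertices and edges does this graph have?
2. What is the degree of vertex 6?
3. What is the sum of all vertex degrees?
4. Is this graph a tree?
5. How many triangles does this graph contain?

Count: 9 vertices, 10 edges.
Vertex 6 has neighbors [2, 7], degree = 2.
Handshaking lemma: 2 * 10 = 20.
A tree on 9 vertices has 8 edges. This graph has 10 edges (2 extra). Not a tree.
Number of triangles = 0.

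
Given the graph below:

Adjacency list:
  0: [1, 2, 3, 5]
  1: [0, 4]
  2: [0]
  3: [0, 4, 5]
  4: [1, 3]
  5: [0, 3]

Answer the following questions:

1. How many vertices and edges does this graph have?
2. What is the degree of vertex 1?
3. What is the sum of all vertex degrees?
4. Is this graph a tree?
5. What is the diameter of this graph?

Count: 6 vertices, 7 edges.
Vertex 1 has neighbors [0, 4], degree = 2.
Handshaking lemma: 2 * 7 = 14.
A tree on 6 vertices has 5 edges. This graph has 7 edges (2 extra). Not a tree.
Diameter (longest shortest path) = 3.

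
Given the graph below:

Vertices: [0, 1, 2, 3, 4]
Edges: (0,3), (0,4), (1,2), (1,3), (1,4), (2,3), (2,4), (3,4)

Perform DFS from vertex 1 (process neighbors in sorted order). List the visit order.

DFS from vertex 1 (neighbors processed in ascending order):
Visit order: 1, 2, 3, 0, 4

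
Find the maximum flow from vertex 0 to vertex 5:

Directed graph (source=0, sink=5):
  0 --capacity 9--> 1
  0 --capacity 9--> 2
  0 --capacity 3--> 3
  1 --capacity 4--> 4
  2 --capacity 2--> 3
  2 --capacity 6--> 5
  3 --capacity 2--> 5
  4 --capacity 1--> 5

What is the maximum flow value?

Computing max flow:
  Flow on (0->1): 1/9
  Flow on (0->2): 8/9
  Flow on (1->4): 1/4
  Flow on (2->3): 2/2
  Flow on (2->5): 6/6
  Flow on (3->5): 2/2
  Flow on (4->5): 1/1
Maximum flow = 9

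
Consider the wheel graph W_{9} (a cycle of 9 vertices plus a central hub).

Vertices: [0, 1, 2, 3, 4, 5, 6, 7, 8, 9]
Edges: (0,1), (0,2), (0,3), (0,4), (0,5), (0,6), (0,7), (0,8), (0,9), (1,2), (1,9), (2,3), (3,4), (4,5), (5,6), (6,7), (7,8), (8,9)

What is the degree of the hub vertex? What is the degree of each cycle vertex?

The hub connects to all 9 cycle vertices, so deg(hub) = 9.
Each cycle vertex connects to 2 neighbors on the cycle plus the hub, so deg(cycle vertex) = 3.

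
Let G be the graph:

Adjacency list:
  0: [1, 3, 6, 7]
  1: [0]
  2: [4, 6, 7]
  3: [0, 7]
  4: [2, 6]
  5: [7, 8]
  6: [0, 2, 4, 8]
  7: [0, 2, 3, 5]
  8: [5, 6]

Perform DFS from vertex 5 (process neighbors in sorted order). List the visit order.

DFS from vertex 5 (neighbors processed in ascending order):
Visit order: 5, 7, 0, 1, 3, 6, 2, 4, 8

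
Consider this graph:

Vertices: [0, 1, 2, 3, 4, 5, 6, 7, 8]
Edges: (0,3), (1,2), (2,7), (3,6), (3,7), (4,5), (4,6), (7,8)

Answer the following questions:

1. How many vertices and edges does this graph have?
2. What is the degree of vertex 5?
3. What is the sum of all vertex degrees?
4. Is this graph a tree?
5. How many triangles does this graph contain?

Count: 9 vertices, 8 edges.
Vertex 5 has neighbors [4], degree = 1.
Handshaking lemma: 2 * 8 = 16.
A graph is a tree iff it is connected and has exactly n-1 edges. This graph is connected (all 9 vertices in one component) and has 9-1 = 8 edges. It is a tree.
Number of triangles = 0.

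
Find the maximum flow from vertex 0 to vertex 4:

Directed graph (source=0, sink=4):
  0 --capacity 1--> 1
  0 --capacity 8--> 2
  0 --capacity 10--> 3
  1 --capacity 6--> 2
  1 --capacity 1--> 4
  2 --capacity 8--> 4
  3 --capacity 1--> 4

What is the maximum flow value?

Computing max flow:
  Flow on (0->1): 1/1
  Flow on (0->2): 8/8
  Flow on (0->3): 1/10
  Flow on (1->4): 1/1
  Flow on (2->4): 8/8
  Flow on (3->4): 1/1
Maximum flow = 10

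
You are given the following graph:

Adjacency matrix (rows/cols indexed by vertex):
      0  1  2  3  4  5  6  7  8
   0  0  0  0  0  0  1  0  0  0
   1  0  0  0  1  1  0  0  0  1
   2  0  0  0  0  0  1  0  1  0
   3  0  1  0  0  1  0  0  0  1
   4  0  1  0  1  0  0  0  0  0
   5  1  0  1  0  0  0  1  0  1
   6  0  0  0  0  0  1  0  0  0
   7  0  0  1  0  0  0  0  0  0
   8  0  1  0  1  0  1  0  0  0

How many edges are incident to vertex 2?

Vertex 2 has neighbors [5, 7], so deg(2) = 2.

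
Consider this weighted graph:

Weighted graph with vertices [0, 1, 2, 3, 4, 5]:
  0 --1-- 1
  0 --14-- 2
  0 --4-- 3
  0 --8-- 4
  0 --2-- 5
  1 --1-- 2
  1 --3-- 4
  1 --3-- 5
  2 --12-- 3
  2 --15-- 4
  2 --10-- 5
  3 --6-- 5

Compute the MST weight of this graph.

Applying Kruskal's algorithm (sort edges by weight, add if no cycle):
  Add (0,1) w=1
  Add (1,2) w=1
  Add (0,5) w=2
  Add (1,4) w=3
  Skip (1,5) w=3 (creates cycle)
  Add (0,3) w=4
  Skip (3,5) w=6 (creates cycle)
  Skip (0,4) w=8 (creates cycle)
  Skip (2,5) w=10 (creates cycle)
  Skip (2,3) w=12 (creates cycle)
  Skip (0,2) w=14 (creates cycle)
  Skip (2,4) w=15 (creates cycle)
MST weight = 11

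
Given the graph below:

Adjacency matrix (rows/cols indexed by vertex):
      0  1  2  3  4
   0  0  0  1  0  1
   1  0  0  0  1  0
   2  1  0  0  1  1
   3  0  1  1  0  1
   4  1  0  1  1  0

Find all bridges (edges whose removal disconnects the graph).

A bridge is an edge whose removal increases the number of connected components.
Bridges found: (1,3)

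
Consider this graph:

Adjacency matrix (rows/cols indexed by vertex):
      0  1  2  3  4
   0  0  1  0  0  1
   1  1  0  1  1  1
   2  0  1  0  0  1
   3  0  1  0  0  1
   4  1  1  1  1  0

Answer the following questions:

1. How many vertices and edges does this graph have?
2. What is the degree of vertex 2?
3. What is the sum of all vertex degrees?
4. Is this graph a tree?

Count: 5 vertices, 7 edges.
Vertex 2 has neighbors [1, 4], degree = 2.
Handshaking lemma: 2 * 7 = 14.
A tree on 5 vertices has 4 edges. This graph has 7 edges (3 extra). Not a tree.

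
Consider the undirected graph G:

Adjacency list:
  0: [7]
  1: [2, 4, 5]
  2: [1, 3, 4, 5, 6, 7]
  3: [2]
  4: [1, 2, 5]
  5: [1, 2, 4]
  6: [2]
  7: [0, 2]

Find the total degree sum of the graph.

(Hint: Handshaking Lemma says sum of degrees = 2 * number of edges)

Count edges: 10 edges.
By Handshaking Lemma: sum of degrees = 2 * 10 = 20.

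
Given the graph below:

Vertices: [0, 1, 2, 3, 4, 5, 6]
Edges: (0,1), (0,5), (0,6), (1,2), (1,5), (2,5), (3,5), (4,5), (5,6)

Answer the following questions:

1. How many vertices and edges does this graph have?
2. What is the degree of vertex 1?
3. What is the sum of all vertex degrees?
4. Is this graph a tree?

Count: 7 vertices, 9 edges.
Vertex 1 has neighbors [0, 2, 5], degree = 3.
Handshaking lemma: 2 * 9 = 18.
A tree on 7 vertices has 6 edges. This graph has 9 edges (3 extra). Not a tree.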